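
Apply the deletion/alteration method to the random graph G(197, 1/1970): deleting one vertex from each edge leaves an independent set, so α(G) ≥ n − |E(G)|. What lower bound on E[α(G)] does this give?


E[|E(G)|] = C(197, 2)·p = 19306 · (1/1970) = 49/5.
E[α(G)] ≥ n − E[|E(G)|] = 197 − 49/5 = 936/5.
Numerically: ≈ 187.200000.
(This is only a lower bound; the true E[α(G)] may be larger.)

E[α(G)] ≥ 936/5 ≈ 187.200000.


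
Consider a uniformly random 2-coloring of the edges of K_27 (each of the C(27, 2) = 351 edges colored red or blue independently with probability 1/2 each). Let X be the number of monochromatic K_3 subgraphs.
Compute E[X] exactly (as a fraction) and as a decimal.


Let X = Σ_S X_S over the C(27, 3) = 2925 subsets S of size 3, where X_S = 1 if the K_3 on S is monochromatic.
For a fixed S, the K_3 on S has C(3, 2) = 3 edges. P[all 3 edges red] = (1/2)^3, and likewise for blue, so P[monochromatic] = 2·(1/2)^3 = 2^{1 − 3} = 1/4.
By linearity: E[X] = C(27, 3) · 2^{1 − 3} = 2925 · 1/4 = 2925/4.
Numerically: E[X] ≈ 731.250000.

E[X] = C(27,3)·2^(1−C(3,2)) = 2925/4 ≈ 731.250000.


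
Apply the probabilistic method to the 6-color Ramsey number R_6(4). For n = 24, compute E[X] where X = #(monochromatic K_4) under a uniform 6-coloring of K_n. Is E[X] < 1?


E[X] = C(24, 4) · 6^{1 − 6} = 10626 · 6^{−5} = 10626/7776.
As a reduced fraction: E[X] = 1771/1296 ≈ 1.36651.
Is E[X] < 1? NO.
Since E[X] ≥ 1, the first-moment bound is inconclusive at n = 24; it does NOT by itself certify R_6(4) > 24.

E[X] = 1771/1296 ≈ 1.36651; E[X] ≥ 1; first-moment method inconclusive here.


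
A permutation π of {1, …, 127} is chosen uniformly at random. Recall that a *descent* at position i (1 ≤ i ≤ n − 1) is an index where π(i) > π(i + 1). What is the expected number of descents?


Write X = Σ X_I over i = 1, …, 126, with X_I the indicator of one descent.
There are 126 indicators.
For each fixed i, the pair (π(i), π(i+1)) is a uniformly random ordered pair of distinct values from {1, …, 127}; by symmetry P[π(i) > π(i+1)] = 1/2.
By linearity: E[X] = 126 · (1/2) = (127 − 1) · (1/2) = 63 ≈ 63.000000.

E[X] = 63 = 63.000000.


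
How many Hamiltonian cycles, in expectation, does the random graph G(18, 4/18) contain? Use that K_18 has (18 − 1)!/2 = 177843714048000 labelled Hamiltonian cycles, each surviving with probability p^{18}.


K_18 has (18 − 1)!/2 = 177843714048000 labelled Hamiltonian cycles.
For each such Hamiltonian cycle H, let X_H = 1 if all 18 edges of H are present in G. Then P[X_H = 1] = p^{18} = (2/9)^{18} = 262144/150094635296999121.
Summing the indicators: E[X] = Σ_H E[X_H] = 177843714048000 · p^{18} = 177843714048000 · 262144/150094635296999121 = 63951526166528000/205891132094649.
Numerically: E[X] ≈ 310.608.

E[X] = 177843714048000 · (2/9)^{18} = 63951526166528000/205891132094649 ≈ 310.608.


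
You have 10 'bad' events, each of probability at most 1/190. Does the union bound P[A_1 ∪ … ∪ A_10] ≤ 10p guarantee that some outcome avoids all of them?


Union bound: P[∪_{i=1}^{10} A_i] ≤ Σ_i P[A_i] ≤ 10·p = 10·(1/190) = 1/19.
Numerically: 1/19 ≈ 0.0526316.
Is 1/19 < 1? YES.
Since P[∪ A_i] ≤ 1/19 < 1, the complement has P[∩ A_i^c] ≥ 1 − 1/19 = 18/19 > 0, so some outcome avoids every A_i.

10·p = 1/19 ≈ 0.0526316; existence CERTIFIED by the union bound.


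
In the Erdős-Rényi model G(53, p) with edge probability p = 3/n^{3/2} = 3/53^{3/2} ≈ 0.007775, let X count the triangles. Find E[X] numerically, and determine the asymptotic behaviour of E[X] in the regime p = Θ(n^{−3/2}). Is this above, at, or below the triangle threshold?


Number of potential triangles: C(53, 3) = 23426.
Each occurs with probability p³ ≈ (0.007775)³ ≈ 4.700265e-07.
By linearity: E[X] = C(53, 3)·p³ ≈ 23426 · 4.700265e-07 ≈ 0.0110.
Since α = 3/2 > 1, p = c/n^{3/2} = o(1/n) is below the triangle threshold p ~ 1/n. Asymptotically E[X] ~ (c³/6)·n^{3(1−α)} = (3³/6)·n^{-1.5} → 0, so by Markov's inequality G has no triangles w.h.p.

E[X] ≈ 0.0110; in regime p = Θ(1/n^{3/2}) E[X] tends to 0 (below the triangle threshold p ~ 1/n).


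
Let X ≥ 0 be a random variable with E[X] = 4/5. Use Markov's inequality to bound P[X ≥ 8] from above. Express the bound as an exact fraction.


μ = E[X] = 4/5, a = 8.
Markov: P[X ≥ 8] ≤ μ/a = (4/5)/8 = 1/10.
Numerically: ≈ 0.1000.
(Since a = 8 > μ = 0.8000, the bound 1/10 is < 1 and informative.)

P[X ≥ 8] ≤ 1/10 ≈ 0.1000.


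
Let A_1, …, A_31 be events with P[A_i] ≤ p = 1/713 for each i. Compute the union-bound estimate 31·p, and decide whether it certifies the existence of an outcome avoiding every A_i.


Union bound: P[∪_{i=1}^{31} A_i] ≤ Σ_i P[A_i] ≤ 31·p = 31·(1/713) = 1/23.
Numerically: 1/23 ≈ 0.043478.
Is 1/23 < 1? YES.
Since P[∪ A_i] ≤ 1/23 < 1, the complement has P[∩ A_i^c] ≥ 1 − 1/23 = 22/23 > 0, so some outcome avoids every A_i.

31·p = 1/23 ≈ 0.043478; existence CERTIFIED by the union bound.


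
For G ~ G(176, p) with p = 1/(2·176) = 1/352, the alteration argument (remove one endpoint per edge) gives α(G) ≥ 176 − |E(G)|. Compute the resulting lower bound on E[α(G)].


E[|E(G)|] = C(176, 2)·p = 15400 · (1/352) = 175/4.
E[α(G)] ≥ n − E[|E(G)|] = 176 − 175/4 = 529/4.
Numerically: ≈ 132.250.
(This is only a lower bound; the true E[α(G)] may be larger.)

E[α(G)] ≥ 529/4 ≈ 132.250.


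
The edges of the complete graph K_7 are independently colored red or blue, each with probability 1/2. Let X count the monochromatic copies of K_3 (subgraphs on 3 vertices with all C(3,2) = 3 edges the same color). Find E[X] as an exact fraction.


Let X = Σ_S X_S over the C(7, 3) = 35 subsets S of size 3, where X_S = 1 if the K_3 on S is monochromatic.
For a fixed S, the K_3 on S has C(3, 2) = 3 edges. P[all 3 edges red] = (1/2)^3, and likewise for blue, so P[monochromatic] = 2·(1/2)^3 = 2^{1 − 3} = 1/4.
By linearity of expectation: E[X] = C(7, 3) · 2^{1 − 3} = 35 · 1/4 = 35/4.
Numerically: E[X] ≈ 8.7500.

E[X] = C(7,3)·2^(1−C(3,2)) = 35/4 ≈ 8.7500.


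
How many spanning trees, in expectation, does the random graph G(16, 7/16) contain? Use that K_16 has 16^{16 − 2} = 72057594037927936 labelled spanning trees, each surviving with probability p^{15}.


K_16 has 16^{16 − 2} = 72057594037927936 labelled spanning trees.
For each such spanning tree H, let X_H = 1 if all 15 edges of H are present in G. Then P[X_H = 1] = p^{15} = (7/16)^{15} = 4747561509943/1152921504606846976.
By linearity of expectation: E[X] = Σ_H E[X_H] = 72057594037927936 · p^{15} = 72057594037927936 · 4747561509943/1152921504606846976 = 4747561509943/16.
Numerically: E[X] ≈ 2.96723e+11.

E[X] = 72057594037927936 · (7/16)^{15} = 4747561509943/16 ≈ 2.96723e+11.


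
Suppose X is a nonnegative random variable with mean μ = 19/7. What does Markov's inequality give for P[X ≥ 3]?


μ = E[X] = 19/7, a = 3.
Markov: P[X ≥ 3] ≤ μ/a = (19/7)/3 = 19/21.
Numerically: ≈ 0.905.
(Since a = 3 > μ = 2.714, the bound 19/21 is < 1 and informative.)

P[X ≥ 3] ≤ 19/21 ≈ 0.905.


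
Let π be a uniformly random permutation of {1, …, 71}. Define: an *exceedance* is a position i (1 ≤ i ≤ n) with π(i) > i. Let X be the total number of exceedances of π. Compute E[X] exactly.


Write X = Σ_{i=1}^{71} X_i, where X_i = 1_{π(i) > i}.
For each fixed i, π(i) is uniform over {1, …, 71} (marginal of a uniform permutation), so P[π(i) > i] = (n − i)/n. Summing: Σ_{i=1}^{71} (n − i)/n = (0 + 1 + … + 70)/71 = 71(71 − 1)/(2·71) = (71 − 1)/2.
Hence E[X] = Σ_{i=1}^{71} (71 − i)/71 = 35 ≈ 35.00000.

E[X] = 35 = 35.00000.


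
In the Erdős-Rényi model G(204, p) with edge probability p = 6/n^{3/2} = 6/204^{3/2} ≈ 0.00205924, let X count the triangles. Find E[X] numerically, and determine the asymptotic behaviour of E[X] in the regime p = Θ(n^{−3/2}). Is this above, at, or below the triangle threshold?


Number of potential triangles: C(204, 3) = 1394204.
Each occurs with probability p³ ≈ (0.00205924)³ ≈ 8.73208587e-09.
By linearity: E[X] = C(204, 3)·p³ ≈ 1394204 · 8.73208587e-09 ≈ 0.012174.
Since α = 3/2 > 1, p = c/n^{3/2} = o(1/n) is below the triangle threshold p ~ 1/n. Asymptotically E[X] ~ (c³/6)·n^{3(1−α)} = (6³/6)·n^{-1.5} → 0, so by Markov's inequality G has no triangles w.h.p.

E[X] ≈ 0.012174; in regime p = Θ(1/n^{3/2}) E[X] tends to 0 (below the triangle threshold p ~ 1/n).


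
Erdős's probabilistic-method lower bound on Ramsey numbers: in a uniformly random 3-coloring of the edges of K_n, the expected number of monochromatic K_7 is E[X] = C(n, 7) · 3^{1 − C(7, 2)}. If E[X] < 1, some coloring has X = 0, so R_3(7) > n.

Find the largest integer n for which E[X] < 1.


We need C(n, 7) · 3^{1 − 21} < 1, i.e. C(n, 7) < 3^{21 − 1} = 3486784401.
Check values of n near the boundary:
  n = 80: C(80, 7) = 3176716400; 3176716400 < 3486784401? YES
  n = 81: C(81, 7) = 3477216600; 3477216600 < 3486784401? YES
  n = 82: C(82, 7) = 3801756816; 3801756816 < 3486784401? NO
  n = 83: C(83, 7) = 4151918628; 4151918628 < 3486784401? NO
  n = 84: C(84, 7) = 4529365776; 4529365776 < 3486784401? NO
The largest n with C(n, 7) < 3486784401 is n = 81 (where E[X] = 42928600/43046721 ≈ 0.9972560). Hence R_3(7) > 81, i.e. R_3(7) ≥ 82.

Largest n = 81; hence R_3(7) > 81.


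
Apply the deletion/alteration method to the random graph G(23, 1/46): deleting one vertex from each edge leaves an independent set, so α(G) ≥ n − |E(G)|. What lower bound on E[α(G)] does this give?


E[|E(G)|] = C(23, 2)·p = 253 · (1/46) = 11/2.
E[α(G)] ≥ n − E[|E(G)|] = 23 − 11/2 = 35/2.
Numerically: ≈ 17.500000.
(This is only a lower bound; the true E[α(G)] may be larger.)

E[α(G)] ≥ 35/2 ≈ 17.500000.


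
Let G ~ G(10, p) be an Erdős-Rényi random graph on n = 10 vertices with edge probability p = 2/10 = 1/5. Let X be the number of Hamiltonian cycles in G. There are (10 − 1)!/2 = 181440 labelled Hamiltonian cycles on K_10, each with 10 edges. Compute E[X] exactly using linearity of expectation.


K_10 has (10 − 1)!/2 = 181440 labelled Hamiltonian cycles.
For each such Hamiltonian cycle H, let X_H = 1 if all 10 edges of H are present in G. Then P[X_H = 1] = p^{10} = (1/5)^{10} = 1/9765625.
By linearity of expectation: E[X] = Σ_H E[X_H] = 181440 · p^{10} = 181440 · 1/9765625 = 36288/1953125.
Numerically: E[X] ≈ 0.0185795.

E[X] = 181440 · (1/5)^{10} = 36288/1953125 ≈ 0.0185795.


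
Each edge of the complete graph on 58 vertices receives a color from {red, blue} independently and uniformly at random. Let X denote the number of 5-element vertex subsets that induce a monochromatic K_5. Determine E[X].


Let X = Σ_S X_S over the C(58, 5) = 4582116 subsets S of size 5, where X_S = 1 if the K_5 on S is monochromatic.
For a fixed S, the K_5 on S has C(5, 2) = 10 edges. P[all 10 edges red] = (1/2)^10, and likewise for blue, so P[monochromatic] = 2·(1/2)^10 = 2^{1 − 10} = 1/512.
Summing: E[X] = C(58, 5) · 2^{1 − 10} = 4582116 · 1/512 = 1145529/128.
Numerically: E[X] ≈ 8949.445.

E[X] = C(58,5)·2^(1−C(5,2)) = 1145529/128 ≈ 8949.445.


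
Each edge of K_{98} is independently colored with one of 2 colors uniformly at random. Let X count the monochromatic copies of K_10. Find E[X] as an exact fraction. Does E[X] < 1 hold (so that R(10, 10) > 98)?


E[X] = C(98, 10) · 2^{1 − 45} = 14005614014756 · 2^{−44} = 14005614014756/17592186044416.
As a reduced fraction: E[X] = 3501403503689/4398046511104 ≈ 0.79613.
Is E[X] < 1? YES.
Since E[X] < 1, there exists a 2-coloring of K_{98} with no monochromatic K_10; hence R(10, 10) > 98.

E[X] = 3501403503689/4398046511104 ≈ 0.79613; E[X] < 1, so R(10, 10) > 98.


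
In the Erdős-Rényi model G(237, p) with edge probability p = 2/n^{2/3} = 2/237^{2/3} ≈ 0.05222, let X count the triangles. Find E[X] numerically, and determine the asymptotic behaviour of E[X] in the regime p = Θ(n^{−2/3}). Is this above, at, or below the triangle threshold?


Number of potential triangles: C(237, 3) = 2190670.
Each occurs with probability p³ ≈ (0.05222)³ ≈ 1.424273e-04.
By linearity: E[X] = C(237, 3)·p³ ≈ 2190670 · 1.424273e-04 ≈ 312.0113.
Since α = 2/3 < 1, p = c/n^{2/3} ≫ 1/n is above the triangle threshold p ~ 1/n. Asymptotically E[X] ~ (c³/6)·n^{3(1−α)} = (2³/6)·n^{1} → ∞; triangles are abundant w.h.p.

E[X] ≈ 312.0113; in regime p = Θ(1/n^{2/3}) E[X] diverges (above the triangle threshold p ~ 1/n).


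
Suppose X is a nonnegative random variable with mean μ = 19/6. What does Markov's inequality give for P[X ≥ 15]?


μ = E[X] = 19/6, a = 15.
Markov: P[X ≥ 15] ≤ μ/a = (19/6)/15 = 19/90.
Numerically: ≈ 0.211.
(Since a = 15 > μ = 3.167, the bound 19/90 is < 1 and informative.)

P[X ≥ 15] ≤ 19/90 ≈ 0.211.


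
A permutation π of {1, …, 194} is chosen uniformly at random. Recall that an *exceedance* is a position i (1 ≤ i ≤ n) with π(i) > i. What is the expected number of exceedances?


Write X = Σ_{i=1}^{194} X_i, where X_i = 1_{π(i) > i}.
For each fixed i, π(i) is uniform over {1, …, 194} (marginal of a uniform permutation), so P[π(i) > i] = (n − i)/n. Summing: Σ_{i=1}^{194} (n − i)/n = (0 + 1 + … + 193)/194 = 194(194 − 1)/(2·194) = (194 − 1)/2.
Hence E[X] = Σ_{i=1}^{194} (194 − i)/194 = 193/2 ≈ 96.500.

E[X] = 193/2 = 96.500.


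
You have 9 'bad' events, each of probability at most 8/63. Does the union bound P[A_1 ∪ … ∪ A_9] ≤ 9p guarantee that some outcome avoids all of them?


Union bound: P[∪_{i=1}^{9} A_i] ≤ Σ_i P[A_i] ≤ 9·p = 9·(8/63) = 8/7.
Numerically: 8/7 ≈ 1.1428571.
Is 8/7 < 1? NO.
Since the bound 8/7 is ≥ 1, the union bound is uninformative here; it does NOT by itself certify existence.

9·p = 8/7 ≈ 1.1428571; existence NOT certified by the union bound.


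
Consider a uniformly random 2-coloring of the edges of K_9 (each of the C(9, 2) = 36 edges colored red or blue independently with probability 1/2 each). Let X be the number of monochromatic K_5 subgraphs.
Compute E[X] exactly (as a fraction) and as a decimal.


Let X = Σ_S X_S over the C(9, 5) = 126 subsets S of size 5, where X_S = 1 if the K_5 on S is monochromatic.
For a fixed S, the K_5 on S has C(5, 2) = 10 edges. P[all 10 edges red] = (1/2)^10, and likewise for blue, so P[monochromatic] = 2·(1/2)^10 = 2^{1 − 10} = 1/512.
Summing: E[X] = C(9, 5) · 2^{1 − 10} = 126 · 1/512 = 63/256.
Numerically: E[X] ≈ 0.24609.

E[X] = C(9,5)·2^(1−C(5,2)) = 63/256 ≈ 0.24609.


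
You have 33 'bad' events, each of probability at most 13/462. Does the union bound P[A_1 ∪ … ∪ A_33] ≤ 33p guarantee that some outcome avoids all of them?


Union bound: P[∪_{i=1}^{33} A_i] ≤ Σ_i P[A_i] ≤ 33·p = 33·(13/462) = 13/14.
Numerically: 13/14 ≈ 0.928571.
Is 13/14 < 1? YES.
Since P[∪ A_i] ≤ 13/14 < 1, the complement has P[∩ A_i^c] ≥ 1 − 13/14 = 1/14 > 0, so some outcome avoids every A_i.

33·p = 13/14 ≈ 0.928571; existence CERTIFIED by the union bound.


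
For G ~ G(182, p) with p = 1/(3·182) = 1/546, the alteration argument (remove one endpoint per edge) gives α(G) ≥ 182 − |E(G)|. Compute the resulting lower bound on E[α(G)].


E[|E(G)|] = C(182, 2)·p = 16471 · (1/546) = 181/6.
E[α(G)] ≥ n − E[|E(G)|] = 182 − 181/6 = 911/6.
Numerically: ≈ 151.8333.
(This is only a lower bound; the true E[α(G)] may be larger.)

E[α(G)] ≥ 911/6 ≈ 151.8333.


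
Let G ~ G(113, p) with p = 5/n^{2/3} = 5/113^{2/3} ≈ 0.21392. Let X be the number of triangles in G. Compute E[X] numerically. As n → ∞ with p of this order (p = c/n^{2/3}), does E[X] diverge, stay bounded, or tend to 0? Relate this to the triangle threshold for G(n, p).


Number of potential triangles: C(113, 3) = 234136.
Each occurs with probability p³ ≈ (0.21392)³ ≈ 9.7893335e-03.
By linearity: E[X] = C(113, 3)·p³ ≈ 234136 · 9.7893335e-03 ≈ 2292.03540.
Since α = 2/3 < 1, p = c/n^{2/3} ≫ 1/n is above the triangle threshold p ~ 1/n. Asymptotically E[X] ~ (c³/6)·n^{3(1−α)} = (5³/6)·n^{1} → ∞; triangles are abundant w.h.p.

E[X] ≈ 2292.03540; in regime p = Θ(1/n^{2/3}) E[X] diverges (above the triangle threshold p ~ 1/n).


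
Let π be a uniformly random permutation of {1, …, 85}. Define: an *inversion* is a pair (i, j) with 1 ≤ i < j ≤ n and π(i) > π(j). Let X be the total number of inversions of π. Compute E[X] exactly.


Write X = Σ X_I over the C(85, 2) = 3570 pairs i < j, with X_I the indicator of one inversion.
There are 3570 indicators.
For each fixed pair i < j, the values π(i) and π(j) are two distinct elements of {1, …, 85} in uniformly random order; by symmetry P[π(i) > π(j)] = 1/2.
By linearity: E[X] = 3570 · (1/2) = C(85, 2) · (1/2) = 3570/2 = 1785 ≈ 1785.00000.

E[X] = 1785 = 1785.00000.


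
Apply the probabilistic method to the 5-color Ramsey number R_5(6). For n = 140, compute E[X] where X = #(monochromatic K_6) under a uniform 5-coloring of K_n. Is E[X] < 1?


E[X] = C(140, 6) · 5^{1 − 15} = 9381724380 · 5^{−14} = 9381724380/6103515625.
As a reduced fraction: E[X] = 1876344876/1220703125 ≈ 1.5371017.
Is E[X] < 1? NO.
Since E[X] ≥ 1, the first-moment bound is inconclusive at n = 140; it does NOT by itself certify R_5(6) > 140.

E[X] = 1876344876/1220703125 ≈ 1.5371017; E[X] ≥ 1; first-moment method inconclusive here.


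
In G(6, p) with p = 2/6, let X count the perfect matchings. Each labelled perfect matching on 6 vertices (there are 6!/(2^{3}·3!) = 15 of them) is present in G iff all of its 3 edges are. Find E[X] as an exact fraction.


K_6 has 6!/(2^{3}·3!) = 15 labelled perfect matchings.
For each such perfect matching H, let X_H = 1 if all 3 edges of H are present in G. Then P[X_H = 1] = p^{3} = (1/3)^{3} = 1/27.
By linearity: E[X] = Σ_H E[X_H] = 15 · p^{3} = 15 · 1/27 = 5/9.
Numerically: E[X] ≈ 0.5556.

E[X] = 15 · (1/3)^{3} = 5/9 ≈ 0.5556.


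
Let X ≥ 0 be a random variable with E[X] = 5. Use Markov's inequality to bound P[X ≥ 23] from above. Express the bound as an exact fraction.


μ = E[X] = 5, a = 23.
Markov: P[X ≥ 23] ≤ μ/a = (5)/23 = 5/23.
Numerically: ≈ 0.217.
(Since a = 23 > μ = 5.000, the bound 5/23 is < 1 and informative.)

P[X ≥ 23] ≤ 5/23 ≈ 0.217.


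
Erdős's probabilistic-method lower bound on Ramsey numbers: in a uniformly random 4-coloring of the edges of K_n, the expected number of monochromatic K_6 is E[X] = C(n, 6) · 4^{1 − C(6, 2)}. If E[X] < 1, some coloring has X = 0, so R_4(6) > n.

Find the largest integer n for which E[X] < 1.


We need C(n, 6) · 4^{1 − 15} < 1, i.e. C(n, 6) < 4^{15 − 1} = 268435456.
Check values of n near the boundary:
  n = 77: C(77, 6) = 237093780; 237093780 < 268435456? YES
  n = 78: C(78, 6) = 256851595; 256851595 < 268435456? YES
  n = 79: C(79, 6) = 277962685; 277962685 < 268435456? NO
  n = 80: C(80, 6) = 300500200; 300500200 < 268435456? NO
The largest n with C(n, 6) < 268435456 is n = 78 (where E[X] = 256851595/268435456 ≈ 0.95685). Hence R_4(6) > 78, i.e. R_4(6) ≥ 79.

Largest n = 78; hence R_4(6) > 78.


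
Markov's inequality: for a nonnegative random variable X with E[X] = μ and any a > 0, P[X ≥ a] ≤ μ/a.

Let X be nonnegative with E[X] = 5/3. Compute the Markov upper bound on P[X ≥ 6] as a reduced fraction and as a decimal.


μ = E[X] = 5/3, a = 6.
Markov: P[X ≥ 6] ≤ μ/a = (5/3)/6 = 5/18.
Numerically: ≈ 0.27778.
(Since a = 6 > μ = 1.66667, the bound 5/18 is < 1 and informative.)

P[X ≥ 6] ≤ 5/18 ≈ 0.27778.


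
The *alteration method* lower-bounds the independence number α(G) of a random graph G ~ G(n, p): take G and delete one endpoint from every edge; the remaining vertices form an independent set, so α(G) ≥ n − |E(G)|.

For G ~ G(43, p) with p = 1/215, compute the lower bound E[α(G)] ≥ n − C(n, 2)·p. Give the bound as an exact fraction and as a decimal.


E[|E(G)|] = C(43, 2)·p = 903 · (1/215) = 21/5.
E[α(G)] ≥ n − E[|E(G)|] = 43 − 21/5 = 194/5.
Numerically: ≈ 38.800.
(This is only a lower bound; the true E[α(G)] may be larger.)

E[α(G)] ≥ 194/5 ≈ 38.800.


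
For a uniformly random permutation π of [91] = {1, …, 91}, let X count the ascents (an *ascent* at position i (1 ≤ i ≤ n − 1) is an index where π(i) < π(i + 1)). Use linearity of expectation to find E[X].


Write X = Σ X_I over i = 1, …, 90, with X_I the indicator of one ascent.
There are 90 indicators.
For each fixed i, the pair (π(i), π(i+1)) is a uniformly random ordered pair of distinct values from {1, …, 91}; by symmetry P[π(i) < π(i+1)] = 1/2.
By linearity: E[X] = 90 · (1/2) = (91 − 1) · (1/2) = 45 ≈ 45.00000.

E[X] = 45 = 45.00000.


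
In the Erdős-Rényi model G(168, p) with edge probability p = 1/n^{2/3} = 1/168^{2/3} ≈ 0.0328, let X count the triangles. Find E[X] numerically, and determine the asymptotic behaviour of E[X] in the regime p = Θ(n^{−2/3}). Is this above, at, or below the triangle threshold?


Number of potential triangles: C(168, 3) = 776216.
Each occurs with probability p³ ≈ (0.0328)³ ≈ 3.54308e-05.
By linearity: E[X] = C(168, 3)·p³ ≈ 776216 · 3.54308e-05 ≈ 27.502.
Since α = 2/3 < 1, p = c/n^{2/3} ≫ 1/n is above the triangle threshold p ~ 1/n. Asymptotically E[X] ~ (c³/6)·n^{3(1−α)} = (1³/6)·n^{1} → ∞; triangles are abundant w.h.p.

E[X] ≈ 27.502; in regime p = Θ(1/n^{2/3}) E[X] diverges (above the triangle threshold p ~ 1/n).


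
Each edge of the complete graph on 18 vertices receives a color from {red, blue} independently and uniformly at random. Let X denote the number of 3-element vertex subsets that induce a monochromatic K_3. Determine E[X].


Let X = Σ_S X_S over the C(18, 3) = 816 subsets S of size 3, where X_S = 1 if the K_3 on S is monochromatic.
For a fixed S, the K_3 on S has C(3, 2) = 3 edges. P[all 3 edges red] = (1/2)^3, and likewise for blue, so P[monochromatic] = 2·(1/2)^3 = 2^{1 − 3} = 1/4.
By linearity: E[X] = C(18, 3) · 2^{1 − 3} = 816 · 1/4 = 204.
Numerically: E[X] ≈ 204.000.

E[X] = C(18,3)·2^(1−C(3,2)) = 204 ≈ 204.000.


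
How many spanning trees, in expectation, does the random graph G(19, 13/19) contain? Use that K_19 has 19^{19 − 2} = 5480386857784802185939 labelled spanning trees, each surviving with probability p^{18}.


K_19 has 19^{19 − 2} = 5480386857784802185939 labelled spanning trees.
For each such spanning tree H, let X_H = 1 if all 18 edges of H are present in G. Then P[X_H = 1] = p^{18} = (13/19)^{18} = 112455406951957393129/104127350297911241532841.
By linearity: E[X] = Σ_H E[X_H] = 5480386857784802185939 · p^{18} = 5480386857784802185939 · 112455406951957393129/104127350297911241532841 = 112455406951957393129/19.
Numerically: E[X] ≈ 5.91871e+18.

E[X] = 5480386857784802185939 · (13/19)^{18} = 112455406951957393129/19 ≈ 5.91871e+18.


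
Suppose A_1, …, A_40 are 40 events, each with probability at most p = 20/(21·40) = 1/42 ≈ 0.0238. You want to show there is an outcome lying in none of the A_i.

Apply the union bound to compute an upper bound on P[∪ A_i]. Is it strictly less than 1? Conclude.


Union bound: P[∪_{i=1}^{40} A_i] ≤ Σ_i P[A_i] ≤ 40·p = 40·(1/42) = 20/21.
Numerically: 20/21 ≈ 0.9524.
Is 20/21 < 1? YES.
Since P[∪ A_i] ≤ 20/21 < 1, the complement has P[∩ A_i^c] ≥ 1 − 20/21 = 1/21 > 0, so some outcome avoids every A_i.

40·p = 20/21 ≈ 0.9524; existence CERTIFIED by the union bound.


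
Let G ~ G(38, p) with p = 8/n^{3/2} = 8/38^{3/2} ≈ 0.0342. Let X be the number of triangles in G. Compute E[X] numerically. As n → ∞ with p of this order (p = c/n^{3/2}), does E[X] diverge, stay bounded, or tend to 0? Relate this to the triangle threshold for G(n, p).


Number of potential triangles: C(38, 3) = 8436.
Each occurs with probability p³ ≈ (0.0342)³ ≈ 3.98331e-05.
By linearity: E[X] = C(38, 3)·p³ ≈ 8436 · 3.98331e-05 ≈ 0.336.
Since α = 3/2 > 1, p = c/n^{3/2} = o(1/n) is below the triangle threshold p ~ 1/n. Asymptotically E[X] ~ (c³/6)·n^{3(1−α)} = (8³/6)·n^{-1.5} → 0, so by Markov's inequality G has no triangles w.h.p.

E[X] ≈ 0.336; in regime p = Θ(1/n^{3/2}) E[X] tends to 0 (below the triangle threshold p ~ 1/n).


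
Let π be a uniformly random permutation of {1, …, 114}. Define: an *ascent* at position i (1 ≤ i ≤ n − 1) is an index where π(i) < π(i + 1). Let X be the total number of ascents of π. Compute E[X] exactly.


Write X = Σ X_I over i = 1, …, 113, with X_I the indicator of one ascent.
There are 113 indicators.
For each fixed i, the pair (π(i), π(i+1)) is a uniformly random ordered pair of distinct values from {1, …, 114}; by symmetry P[π(i) < π(i+1)] = 1/2.
By linearity: E[X] = 113 · (1/2) = (114 − 1) · (1/2) = 113/2 ≈ 56.500.

E[X] = 113/2 = 56.500.


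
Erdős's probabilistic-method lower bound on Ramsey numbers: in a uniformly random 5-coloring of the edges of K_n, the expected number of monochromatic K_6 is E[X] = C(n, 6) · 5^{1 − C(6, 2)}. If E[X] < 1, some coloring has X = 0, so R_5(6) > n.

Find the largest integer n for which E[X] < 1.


We need C(n, 6) · 5^{1 − 15} < 1, i.e. C(n, 6) < 5^{15 − 1} = 6103515625.
Check values of n near the boundary:
  n = 124: C(124, 6) = 4465475476; 4465475476 < 6103515625? YES
  n = 125: C(125, 6) = 4690625500; 4690625500 < 6103515625? YES
  n = 126: C(126, 6) = 4925156775; 4925156775 < 6103515625? YES
  n = 127: C(127, 6) = 5169379425; 5169379425 < 6103515625? YES
  n = 128: C(128, 6) = 5423611200; 5423611200 < 6103515625? YES
  n = 129: C(129, 6) = 5688177600; 5688177600 < 6103515625? YES
  n = 130: C(130, 6) = 5963412000; 5963412000 < 6103515625? YES
  n = 131: C(131, 6) = 6249655776; 6249655776 < 6103515625? NO
The largest n with C(n, 6) < 6103515625 is n = 130 (where E[X] = 47707296/48828125 ≈ 0.97705). Hence R_5(6) > 130, i.e. R_5(6) ≥ 131.

Largest n = 130; hence R_5(6) > 130.


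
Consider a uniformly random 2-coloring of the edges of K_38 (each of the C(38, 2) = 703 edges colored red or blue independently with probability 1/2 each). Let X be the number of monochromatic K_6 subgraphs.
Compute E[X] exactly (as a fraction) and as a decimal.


Let X = Σ_S X_S over the C(38, 6) = 2760681 subsets S of size 6, where X_S = 1 if the K_6 on S is monochromatic.
For a fixed S, the K_6 on S has C(6, 2) = 15 edges. P[all 15 edges red] = (1/2)^15, and likewise for blue, so P[monochromatic] = 2·(1/2)^15 = 2^{1 − 15} = 1/16384.
By linearity: E[X] = C(38, 6) · 2^{1 − 15} = 2760681 · 1/16384 = 2760681/16384.
Numerically: E[X] ≈ 168.49860.

E[X] = C(38,6)·2^(1−C(6,2)) = 2760681/16384 ≈ 168.49860.


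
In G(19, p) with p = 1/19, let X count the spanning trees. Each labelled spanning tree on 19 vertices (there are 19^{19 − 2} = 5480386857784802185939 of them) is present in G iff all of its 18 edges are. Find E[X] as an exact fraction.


K_19 has 19^{19 − 2} = 5480386857784802185939 labelled spanning trees.
For each such spanning tree H, let X_H = 1 if all 18 edges of H are present in G. Then P[X_H = 1] = p^{18} = (1/19)^{18} = 1/104127350297911241532841.
Summing the indicators: E[X] = Σ_H E[X_H] = 5480386857784802185939 · p^{18} = 5480386857784802185939 · 1/104127350297911241532841 = 1/19.
Numerically: E[X] ≈ 0.0526316.

E[X] = 5480386857784802185939 · (1/19)^{18} = 1/19 ≈ 0.0526316.


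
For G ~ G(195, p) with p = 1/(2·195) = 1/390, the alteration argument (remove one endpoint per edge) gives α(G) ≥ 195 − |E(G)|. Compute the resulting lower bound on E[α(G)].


E[|E(G)|] = C(195, 2)·p = 18915 · (1/390) = 97/2.
E[α(G)] ≥ n − E[|E(G)|] = 195 − 97/2 = 293/2.
Numerically: ≈ 146.500.
(This is only a lower bound; the true E[α(G)] may be larger.)

E[α(G)] ≥ 293/2 ≈ 146.500.


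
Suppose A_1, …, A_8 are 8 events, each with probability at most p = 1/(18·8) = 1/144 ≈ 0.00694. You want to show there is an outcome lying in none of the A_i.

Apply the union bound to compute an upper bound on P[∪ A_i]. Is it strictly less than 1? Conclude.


Union bound: P[∪_{i=1}^{8} A_i] ≤ Σ_i P[A_i] ≤ 8·p = 8·(1/144) = 1/18.
Numerically: 1/18 ≈ 0.05556.
Is 1/18 < 1? YES.
Since P[∪ A_i] ≤ 1/18 < 1, the complement has P[∩ A_i^c] ≥ 1 − 1/18 = 17/18 > 0, so some outcome avoids every A_i.

8·p = 1/18 ≈ 0.05556; existence CERTIFIED by the union bound.


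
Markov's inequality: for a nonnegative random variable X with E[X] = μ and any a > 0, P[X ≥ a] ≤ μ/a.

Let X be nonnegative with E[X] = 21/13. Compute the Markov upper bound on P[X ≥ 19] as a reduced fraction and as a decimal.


μ = E[X] = 21/13, a = 19.
Markov: P[X ≥ 19] ≤ μ/a = (21/13)/19 = 21/247.
Numerically: ≈ 0.085020.
(Since a = 19 > μ = 1.615385, the bound 21/247 is < 1 and informative.)

P[X ≥ 19] ≤ 21/247 ≈ 0.085020.


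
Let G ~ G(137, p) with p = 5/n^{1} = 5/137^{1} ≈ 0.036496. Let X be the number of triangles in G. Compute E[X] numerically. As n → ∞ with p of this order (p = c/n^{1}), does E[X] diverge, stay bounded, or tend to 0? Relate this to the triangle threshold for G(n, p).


Number of potential triangles: C(137, 3) = 419220.
Each occurs with probability p³ ≈ (0.036496)³ ≈ 4.8612540e-05.
By linearity: E[X] = C(137, 3)·p³ ≈ 419220 · 4.8612540e-05 ≈ 20.37935.
Here α = 1, so p = 5/n is exactly at the triangle threshold p ~ 1/n. Asymptotically E[X] → c³/6 = 5³/6 = 125/6 ≈ 20.83333, a bounded constant. In this regime the triangle count is asymptotically Poisson(c³/6).

E[X] ≈ 20.37935; in regime p = Θ(1/n^{1}) E[X] stays bounded (at the triangle threshold p ~ 1/n).


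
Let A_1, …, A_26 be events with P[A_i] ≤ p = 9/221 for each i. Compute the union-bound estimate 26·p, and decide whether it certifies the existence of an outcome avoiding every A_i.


Union bound: P[∪_{i=1}^{26} A_i] ≤ Σ_i P[A_i] ≤ 26·p = 26·(9/221) = 18/17.
Numerically: 18/17 ≈ 1.0588235.
Is 18/17 < 1? NO.
Since the bound 18/17 is ≥ 1, the union bound is uninformative here; it does NOT by itself certify existence.

26·p = 18/17 ≈ 1.0588235; existence NOT certified by the union bound.


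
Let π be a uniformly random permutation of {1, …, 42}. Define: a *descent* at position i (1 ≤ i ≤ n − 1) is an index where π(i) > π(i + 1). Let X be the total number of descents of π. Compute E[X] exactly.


Write X = Σ X_I over i = 1, …, 41, with X_I the indicator of one descent.
There are 41 indicators.
For each fixed i, the pair (π(i), π(i+1)) is a uniformly random ordered pair of distinct values from {1, …, 42}; by symmetry P[π(i) > π(i+1)] = 1/2.
By linearity: E[X] = 41 · (1/2) = (42 − 1) · (1/2) = 41/2 ≈ 20.500.

E[X] = 41/2 = 20.500.


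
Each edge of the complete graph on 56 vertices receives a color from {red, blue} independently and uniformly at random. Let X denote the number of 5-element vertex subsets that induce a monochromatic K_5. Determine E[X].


Let X = Σ_S X_S over the C(56, 5) = 3819816 subsets S of size 5, where X_S = 1 if the K_5 on S is monochromatic.
For a fixed S, the K_5 on S has C(5, 2) = 10 edges. P[all 10 edges red] = (1/2)^10, and likewise for blue, so P[monochromatic] = 2·(1/2)^10 = 2^{1 − 10} = 1/512.
By linearity of expectation: E[X] = C(56, 5) · 2^{1 − 10} = 3819816 · 1/512 = 477477/64.
Numerically: E[X] ≈ 7460.5781.

E[X] = C(56,5)·2^(1−C(5,2)) = 477477/64 ≈ 7460.5781.


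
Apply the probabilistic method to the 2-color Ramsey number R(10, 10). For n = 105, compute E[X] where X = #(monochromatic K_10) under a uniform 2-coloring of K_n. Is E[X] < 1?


E[X] = C(105, 10) · 2^{1 − 45} = 28848458598960 · 2^{−44} = 28848458598960/17592186044416.
As a reduced fraction: E[X] = 1803028662435/1099511627776 ≈ 1.63985.
Is E[X] < 1? NO.
Since E[X] ≥ 1, the first-moment bound is inconclusive at n = 105; it does NOT by itself certify R(10, 10) > 105.

E[X] = 1803028662435/1099511627776 ≈ 1.63985; E[X] ≥ 1; first-moment method inconclusive here.


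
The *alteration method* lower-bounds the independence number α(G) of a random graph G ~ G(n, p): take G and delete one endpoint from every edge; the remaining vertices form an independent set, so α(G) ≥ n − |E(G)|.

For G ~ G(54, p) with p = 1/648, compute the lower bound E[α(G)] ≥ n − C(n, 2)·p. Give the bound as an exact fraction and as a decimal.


E[|E(G)|] = C(54, 2)·p = 1431 · (1/648) = 53/24.
E[α(G)] ≥ n − E[|E(G)|] = 54 − 53/24 = 1243/24.
Numerically: ≈ 51.7917.
(This is only a lower bound; the true E[α(G)] may be larger.)

E[α(G)] ≥ 1243/24 ≈ 51.7917.


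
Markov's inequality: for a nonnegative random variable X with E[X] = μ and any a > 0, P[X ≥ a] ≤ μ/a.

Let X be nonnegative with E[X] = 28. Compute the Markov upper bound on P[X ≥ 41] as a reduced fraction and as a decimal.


μ = E[X] = 28, a = 41.
Markov: P[X ≥ 41] ≤ μ/a = (28)/41 = 28/41.
Numerically: ≈ 0.6829.
(Since a = 41 > μ = 28.0000, the bound 28/41 is < 1 and informative.)

P[X ≥ 41] ≤ 28/41 ≈ 0.6829.


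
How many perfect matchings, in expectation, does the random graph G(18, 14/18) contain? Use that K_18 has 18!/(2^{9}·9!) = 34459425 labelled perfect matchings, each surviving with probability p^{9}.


K_18 has 18!/(2^{9}·9!) = 34459425 labelled perfect matchings.
For each such perfect matching H, let X_H = 1 if all 9 edges of H are present in G. Then P[X_H = 1] = p^{9} = (7/9)^{9} = 40353607/387420489.
Summing the indicators: E[X] = Σ_H E[X_H] = 34459425 · p^{9} = 34459425 · 40353607/387420489 = 17167433257975/4782969.
Numerically: E[X] ≈ 3.58928e+06.

E[X] = 34459425 · (7/9)^{9} = 17167433257975/4782969 ≈ 3.58928e+06.


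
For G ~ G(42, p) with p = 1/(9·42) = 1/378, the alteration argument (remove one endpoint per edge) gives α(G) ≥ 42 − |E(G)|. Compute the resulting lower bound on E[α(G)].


E[|E(G)|] = C(42, 2)·p = 861 · (1/378) = 41/18.
E[α(G)] ≥ n − E[|E(G)|] = 42 − 41/18 = 715/18.
Numerically: ≈ 39.72222.
(This is only a lower bound; the true E[α(G)] may be larger.)

E[α(G)] ≥ 715/18 ≈ 39.72222.


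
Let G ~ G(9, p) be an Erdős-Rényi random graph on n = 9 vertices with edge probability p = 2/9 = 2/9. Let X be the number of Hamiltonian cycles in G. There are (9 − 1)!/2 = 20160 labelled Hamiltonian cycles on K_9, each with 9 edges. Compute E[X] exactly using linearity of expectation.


K_9 has (9 − 1)!/2 = 20160 labelled Hamiltonian cycles.
For each such Hamiltonian cycle H, let X_H = 1 if all 9 edges of H are present in G. Then P[X_H = 1] = p^{9} = (2/9)^{9} = 512/387420489.
Summing the indicators: E[X] = Σ_H E[X_H] = 20160 · p^{9} = 20160 · 512/387420489 = 1146880/43046721.
Numerically: E[X] ≈ 0.02664.

E[X] = 20160 · (2/9)^{9} = 1146880/43046721 ≈ 0.02664.


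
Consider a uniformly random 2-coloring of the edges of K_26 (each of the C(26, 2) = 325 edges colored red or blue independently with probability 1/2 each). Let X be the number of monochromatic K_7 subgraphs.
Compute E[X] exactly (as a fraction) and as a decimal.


Let X = Σ_S X_S over the C(26, 7) = 657800 subsets S of size 7, where X_S = 1 if the K_7 on S is monochromatic.
For a fixed S, the K_7 on S has C(7, 2) = 21 edges. P[all 21 edges red] = (1/2)^21, and likewise for blue, so P[monochromatic] = 2·(1/2)^21 = 2^{1 − 21} = 1/1048576.
Summing: E[X] = C(26, 7) · 2^{1 − 21} = 657800 · 1/1048576 = 82225/131072.
Numerically: E[X] ≈ 0.627.

E[X] = C(26,7)·2^(1−C(7,2)) = 82225/131072 ≈ 0.627.


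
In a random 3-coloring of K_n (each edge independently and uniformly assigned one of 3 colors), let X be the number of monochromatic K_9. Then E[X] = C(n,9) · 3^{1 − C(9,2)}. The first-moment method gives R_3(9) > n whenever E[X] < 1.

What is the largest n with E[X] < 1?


We need C(n, 9) · 3^{1 − 36} < 1, i.e. C(n, 9) < 3^{36 − 1} = 50031545098999707.
Check values of n near the boundary:
  n = 296: C(296, 9) = 42513789098994080; 42513789098994080 < 50031545098999707? YES
  n = 297: C(297, 9) = 43842345008337645; 43842345008337645 < 50031545098999707? YES
  n = 298: C(298, 9) = 45207677551849890; 45207677551849890 < 50031545098999707? YES
  n = 299: C(299, 9) = 46610674441390059; 46610674441390059 < 50031545098999707? YES
  n = 300: C(300, 9) = 48052241692154700; 48052241692154700 < 50031545098999707? YES
  n = 301: C(301, 9) = 49533303936090975; 49533303936090975 < 50031545098999707? YES
  n = 302: C(302, 9) = 51054804739588650; 51054804739588650 < 50031545098999707? NO
The largest n with C(n, 9) < 50031545098999707 is n = 301 (where E[X] = 16511101312030325/16677181699666569 ≈ 0.990041). Hence R_3(9) > 301, i.e. R_3(9) ≥ 302.

Largest n = 301; hence R_3(9) > 301.


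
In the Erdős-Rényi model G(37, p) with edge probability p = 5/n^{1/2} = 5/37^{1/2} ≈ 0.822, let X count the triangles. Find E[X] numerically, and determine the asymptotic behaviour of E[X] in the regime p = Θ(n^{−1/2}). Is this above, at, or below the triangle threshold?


Number of potential triangles: C(37, 3) = 7770.
Each occurs with probability p³ ≈ (0.822)³ ≈ 5.55402e-01.
By linearity: E[X] = C(37, 3)·p³ ≈ 7770 · 5.55402e-01 ≈ 4315.473.
Since α = 1/2 < 1, p = c/n^{1/2} ≫ 1/n is above the triangle threshold p ~ 1/n. Asymptotically E[X] ~ (c³/6)·n^{3(1−α)} = (5³/6)·n^{1.5} → ∞; triangles are abundant w.h.p.

E[X] ≈ 4315.473; in regime p = Θ(1/n^{1/2}) E[X] diverges (above the triangle threshold p ~ 1/n).


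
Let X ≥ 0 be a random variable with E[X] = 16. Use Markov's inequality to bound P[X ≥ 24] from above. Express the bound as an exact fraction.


μ = E[X] = 16, a = 24.
Markov: P[X ≥ 24] ≤ μ/a = (16)/24 = 2/3.
Numerically: ≈ 0.666667.
(Since a = 24 > μ = 16.000000, the bound 2/3 is < 1 and informative.)

P[X ≥ 24] ≤ 2/3 ≈ 0.666667.


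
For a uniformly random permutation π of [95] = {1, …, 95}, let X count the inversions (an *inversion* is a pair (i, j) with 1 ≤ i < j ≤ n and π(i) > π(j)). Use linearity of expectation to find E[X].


Write X = Σ X_I over the C(95, 2) = 4465 pairs i < j, with X_I the indicator of one inversion.
There are 4465 indicators.
For each fixed pair i < j, the values π(i) and π(j) are two distinct elements of {1, …, 95} in uniformly random order; by symmetry P[π(i) > π(j)] = 1/2.
By linearity: E[X] = 4465 · (1/2) = C(95, 2) · (1/2) = 4465/2 = 4465/2 ≈ 2232.5000.

E[X] = 4465/2 = 2232.5000.


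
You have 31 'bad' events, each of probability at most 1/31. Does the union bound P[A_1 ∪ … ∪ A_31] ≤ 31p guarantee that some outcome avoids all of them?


Union bound: P[∪_{i=1}^{31} A_i] ≤ Σ_i P[A_i] ≤ 31·p = 31·(1/31) = 1.
Numerically: 1 ≈ 1.000.
Is 1 < 1? NO.
Since the bound 1 is ≥ 1, the union bound is uninformative here; it does NOT by itself certify existence.

31·p = 1 ≈ 1.000; existence NOT certified by the union bound.


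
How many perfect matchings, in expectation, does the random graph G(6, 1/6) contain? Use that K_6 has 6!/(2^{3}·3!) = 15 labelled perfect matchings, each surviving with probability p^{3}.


K_6 has 6!/(2^{3}·3!) = 15 labelled perfect matchings.
For each such perfect matching H, let X_H = 1 if all 3 edges of H are present in G. Then P[X_H = 1] = p^{3} = (1/6)^{3} = 1/216.
By linearity of expectation: E[X] = Σ_H E[X_H] = 15 · p^{3} = 15 · 1/216 = 5/72.
Numerically: E[X] ≈ 0.0694444.

E[X] = 15 · (1/6)^{3} = 5/72 ≈ 0.0694444.


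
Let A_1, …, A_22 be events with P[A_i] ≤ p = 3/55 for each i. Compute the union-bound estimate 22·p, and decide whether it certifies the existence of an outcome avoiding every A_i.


Union bound: P[∪_{i=1}^{22} A_i] ≤ Σ_i P[A_i] ≤ 22·p = 22·(3/55) = 6/5.
Numerically: 6/5 ≈ 1.200000.
Is 6/5 < 1? NO.
Since the bound 6/5 is ≥ 1, the union bound is uninformative here; it does NOT by itself certify existence.

22·p = 6/5 ≈ 1.200000; existence NOT certified by the union bound.
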